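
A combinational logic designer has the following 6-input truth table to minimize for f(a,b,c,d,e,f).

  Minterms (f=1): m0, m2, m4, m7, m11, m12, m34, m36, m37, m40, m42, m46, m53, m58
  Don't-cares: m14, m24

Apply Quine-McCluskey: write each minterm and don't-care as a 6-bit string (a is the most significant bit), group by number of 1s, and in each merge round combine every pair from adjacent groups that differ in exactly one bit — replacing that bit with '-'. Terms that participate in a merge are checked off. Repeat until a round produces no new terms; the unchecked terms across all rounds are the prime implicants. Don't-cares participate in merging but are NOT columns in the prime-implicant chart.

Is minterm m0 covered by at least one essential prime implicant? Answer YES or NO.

[col 0] 000000*, 000010*, 000100*, 000111, 001011, 001100*, 001110*, 011000, 100010*, 100100*, 100101*, 101000*, 101010*, 101110*, 110101*, 111010*
[col 1] -00010, -00100, -01110, 00-100, 000-00, 0000-0, 0011-0, 1-0101, 1-1010, 10-010, 10010-, 101-10, 1010-0
Prime implicants: -00010, -00100, -01110, 00-100, 000-00, 0000-0, 000111, 001011, 0011-0, 011000, 1-0101, 1-1010, 10-010, 10010-, 101-10, 1010-0
PI chart (minterm → PIs covering it):
  0 | 000-00,0000-0
  2 | -00010,0000-0
  4 | -00100,00-100,000-00
  7 | 000111  (sole → essential)
  11 | 001011  (sole → essential)
  12 | 00-100,0011-0
  34 | -00010,10-010
  36 | -00100,10010-
  37 | 1-0101,10010-
  40 | 1010-0  (sole → essential)
  42 | 1-1010,10-010,101-10,1010-0
  46 | -01110,101-10
  53 | 1-0101  (sole → essential)
  58 | 1-1010  (sole → essential)
Essential prime implicants: 000111, 001011, 1-0101, 1-1010, 1010-0

NO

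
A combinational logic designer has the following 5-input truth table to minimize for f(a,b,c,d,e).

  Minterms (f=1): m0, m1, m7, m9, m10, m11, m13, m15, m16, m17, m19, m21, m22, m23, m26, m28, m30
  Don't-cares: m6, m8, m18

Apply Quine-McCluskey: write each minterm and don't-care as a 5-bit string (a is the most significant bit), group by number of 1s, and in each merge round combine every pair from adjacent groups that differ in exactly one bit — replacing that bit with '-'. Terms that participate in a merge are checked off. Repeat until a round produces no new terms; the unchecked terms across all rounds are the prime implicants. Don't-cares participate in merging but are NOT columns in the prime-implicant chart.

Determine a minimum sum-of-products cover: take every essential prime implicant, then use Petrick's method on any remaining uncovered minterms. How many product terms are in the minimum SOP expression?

6

Round 0: 00000✓ 00001✓ 00110✓ 00111✓ 01000✓ 01001✓ 01010✓ 01011✓ 01101✓ 01111✓ 10000✓ 10001✓ 10010✓ 10011✓ 10101✓ 10110✓ 10111✓ 11010✓ 11100✓ 11110✓
Round 1: -0000✓ -0001✓ -0110✓ -0111✓ -1010 0-000✓ 0-001✓ 0-111 0000-✓ 0011-✓ 01-01✓ 01-11✓ 010-0✓ 010-1✓ 0100-✓ 0101-✓ 011-1✓ 1-010✓ 1-110✓ 10-01✓ 10-10✓ 10-11✓ 100-0✓ 100-1✓ 1000-✓ 1001-✓ 101-1✓ 1011-✓ 11-10✓ 111-0
Round 2: -000- -011- 0-00- 01--1 010-- 1--10 10--1 10-1- 100--
PIs = {-000-, -011-, -1010, 0-00-, 0-111, 01--1, 010--, 1--10, 10--1, 10-1-, 100--, 111-0}
Coverage chart:
  m0: -000-,0-00-
  m1: -000-,0-00-
  m7: -011-,0-111
  m9: 0-00-,01--1,010--
  m10: -1010,010--
  m11: 01--1,010--
  m13: 01--1 ←essential
  m15: 0-111,01--1
  m16: -000-,100--
  m17: -000-,10--1,100--
  m19: 10--1,10-1-,100--
  m21: 10--1 ←essential
  m22: -011-,1--10,10-1-
  m23: -011-,10--1,10-1-
  m26: -1010,1--10
  m28: 111-0 ←essential
  m30: 1--10,111-0
Essential: 01--1, 10--1, 111-0
Petrick residual → -000-, -011-, -1010
Min cover (6 terms): b'c'd' + b'cd + bc'de' + a'be + ab'e + abce'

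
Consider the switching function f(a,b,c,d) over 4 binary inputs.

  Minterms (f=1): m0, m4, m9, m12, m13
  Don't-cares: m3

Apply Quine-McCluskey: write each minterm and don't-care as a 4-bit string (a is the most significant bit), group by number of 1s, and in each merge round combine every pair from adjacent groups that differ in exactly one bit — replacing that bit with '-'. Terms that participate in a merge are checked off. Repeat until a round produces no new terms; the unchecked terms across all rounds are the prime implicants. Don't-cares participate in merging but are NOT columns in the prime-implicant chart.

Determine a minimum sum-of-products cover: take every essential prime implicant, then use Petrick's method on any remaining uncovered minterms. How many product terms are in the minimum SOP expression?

Round 0: 0000✓ 0011 0100✓ 1001✓ 1100✓ 1101✓
Round 1: -100 0-00 1-01 110-
PIs = {-100, 0-00, 0011, 1-01, 110-}
Coverage chart:
  m0: 0-00 ←essential
  m4: -100,0-00
  m9: 1-01 ←essential
  m12: -100,110-
  m13: 1-01,110-
Essential: 0-00, 1-01
Petrick residual → -100
Min cover (3 terms): bc'd' + a'c'd' + ac'd

3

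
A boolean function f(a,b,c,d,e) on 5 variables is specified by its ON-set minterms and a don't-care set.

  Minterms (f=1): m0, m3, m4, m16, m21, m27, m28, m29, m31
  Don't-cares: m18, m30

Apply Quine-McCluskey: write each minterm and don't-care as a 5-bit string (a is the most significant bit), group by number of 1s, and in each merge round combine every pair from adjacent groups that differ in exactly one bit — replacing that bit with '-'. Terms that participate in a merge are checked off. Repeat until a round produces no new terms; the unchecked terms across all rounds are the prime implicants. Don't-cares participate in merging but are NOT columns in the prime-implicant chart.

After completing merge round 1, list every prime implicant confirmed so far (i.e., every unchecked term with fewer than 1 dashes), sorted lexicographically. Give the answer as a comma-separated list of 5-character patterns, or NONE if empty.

00011

Round 0: 00000✓ 00011 00100✓ 10000✓ 10010✓ 10101✓ 11011✓ 11100✓ 11101✓ 11110✓ 11111✓
Round 1: -0000 00-00 1-101 100-0 11-11 111-0✓ 111-1✓ 1110-✓ 1111-✓
Round 2: 111--
PIs = {-0000, 00-00, 00011, 1-101, 100-0, 11-11, 111--}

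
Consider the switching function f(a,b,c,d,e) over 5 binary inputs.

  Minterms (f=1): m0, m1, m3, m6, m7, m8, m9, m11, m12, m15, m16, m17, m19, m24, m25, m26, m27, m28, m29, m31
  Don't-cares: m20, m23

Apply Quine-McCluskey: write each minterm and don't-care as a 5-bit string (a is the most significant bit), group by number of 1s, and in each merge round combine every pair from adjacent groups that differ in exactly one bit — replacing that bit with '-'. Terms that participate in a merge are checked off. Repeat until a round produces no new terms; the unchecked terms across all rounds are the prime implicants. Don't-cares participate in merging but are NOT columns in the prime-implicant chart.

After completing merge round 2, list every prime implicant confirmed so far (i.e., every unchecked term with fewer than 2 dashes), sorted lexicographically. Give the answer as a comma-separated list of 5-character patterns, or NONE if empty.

0011-

Round 0: 00000✓ 00001✓ 00011✓ 00110✓ 00111✓ 01000✓ 01001✓ 01011✓ 01100✓ 01111✓ 10000✓ 10001✓ 10011✓ 10100✓ 10111✓ 11000✓ 11001✓ 11010✓ 11011✓ 11100✓ 11101✓ 11111✓
Round 1: -0000✓ -0001✓ -0011✓ -0111✓ -1000✓ -1001✓ -1011✓ -1100✓ -1111✓ 0-000✓ 0-001✓ 0-011✓ 0-111✓ 00-11✓ 000-1✓ 0000-✓ 0011- 01-00✓ 01-11✓ 010-1✓ 0100-✓ 1-000✓ 1-001✓ 1-011✓ 1-100✓ 1-111✓ 10-00✓ 10-11✓ 100-1✓ 1000-✓ 11-00✓ 11-01✓ 11-11✓ 110-0✓ 110-1✓ 1100-✓ 1101-✓ 111-1✓ 1110-✓
Round 2: --000✓ --001✓ --011✓ --111✓ -0-11✓ -00-1✓ -000-✓ -1-00 -1-11✓ -10-1✓ -100-✓ 0--11✓ 0-0-1✓ 0-00-✓ 1--00 1--11✓ 1-0-1✓ 1-00-✓ 11--1 11-0- 110--
Round 3: ---11 --0-1 --00-
PIs = {---11, --0-1, --00-, -1-00, 0011-, 1--00, 11--1, 11-0-, 110--}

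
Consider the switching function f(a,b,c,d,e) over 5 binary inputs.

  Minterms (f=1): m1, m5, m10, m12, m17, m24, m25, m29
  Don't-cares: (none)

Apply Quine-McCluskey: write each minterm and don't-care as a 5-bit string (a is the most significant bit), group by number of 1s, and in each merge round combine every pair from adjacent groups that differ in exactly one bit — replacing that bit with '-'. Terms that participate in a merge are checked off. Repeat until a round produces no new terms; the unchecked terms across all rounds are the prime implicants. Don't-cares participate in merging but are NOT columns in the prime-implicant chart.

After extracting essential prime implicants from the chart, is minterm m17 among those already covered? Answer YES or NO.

size-2^0 implicants → 00001(✓)  00101(✓)  01010  01100  10001(✓)  11000(✓)  11001(✓)  11101(✓)
size-2^1 implicants → -0001  00-01  1-001  11-01  1100-
Unchecked terms (primes): -0001, 00-01, 01010, 01100, 1-001, 11-01, 1100-
Minterm coverage:
  m1 ⊆ -0001,00-01
  m5 ⊆ 00-01 [E]
  m10 ⊆ 01010 [E]
  m12 ⊆ 01100 [E]
  m17 ⊆ -0001,1-001
  m24 ⊆ 1100- [E]
  m25 ⊆ 1-001,11-01,1100-
  m29 ⊆ 11-01 [E]
E = {00-01, 01010, 01100, 11-01, 1100-}

NO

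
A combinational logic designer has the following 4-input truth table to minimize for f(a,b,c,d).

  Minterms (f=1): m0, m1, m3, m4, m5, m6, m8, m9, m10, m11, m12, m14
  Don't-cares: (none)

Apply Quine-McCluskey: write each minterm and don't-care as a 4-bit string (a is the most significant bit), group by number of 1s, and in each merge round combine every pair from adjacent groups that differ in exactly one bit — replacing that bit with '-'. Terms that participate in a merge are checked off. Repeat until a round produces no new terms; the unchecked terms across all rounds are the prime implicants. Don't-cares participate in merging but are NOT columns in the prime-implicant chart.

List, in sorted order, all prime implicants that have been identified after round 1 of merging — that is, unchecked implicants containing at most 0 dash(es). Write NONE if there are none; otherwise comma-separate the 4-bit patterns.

[col 0] 0000*, 0001*, 0011*, 0100*, 0101*, 0110*, 1000*, 1001*, 1010*, 1011*, 1100*, 1110*
[col 1] -000*, -001*, -011*, -100*, -110*, 0-00*, 0-01*, 00-1*, 000-*, 01-0*, 010-*, 1-00*, 1-10*, 10-0*, 10-1*, 100-*, 101-*, 11-0*
[col 2] --00, -0-1, -00-, -1-0, 0-0-, 1--0, 10--
Prime implicants: --00, -0-1, -00-, -1-0, 0-0-, 1--0, 10--

NONE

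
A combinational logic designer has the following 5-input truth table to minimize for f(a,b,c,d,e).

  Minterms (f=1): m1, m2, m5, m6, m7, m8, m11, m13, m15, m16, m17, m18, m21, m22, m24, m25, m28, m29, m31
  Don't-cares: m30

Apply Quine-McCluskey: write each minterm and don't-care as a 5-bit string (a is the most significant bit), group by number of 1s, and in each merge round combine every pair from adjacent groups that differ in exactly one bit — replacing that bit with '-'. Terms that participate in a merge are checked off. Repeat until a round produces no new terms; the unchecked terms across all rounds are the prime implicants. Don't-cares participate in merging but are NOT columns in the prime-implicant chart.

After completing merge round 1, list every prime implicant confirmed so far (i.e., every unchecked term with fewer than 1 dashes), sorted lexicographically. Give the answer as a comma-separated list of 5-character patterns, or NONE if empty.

NONE

[col 0] 00001*, 00010*, 00101*, 00110*, 00111*, 01000*, 01011*, 01101*, 01111*, 10000*, 10001*, 10010*, 10101*, 10110*, 11000*, 11001*, 11100*, 11101*, 11110*, 11111*
[col 1] -0001*, -0010*, -0101*, -0110*, -1000, -1101*, -1111*, 0-101*, 0-111*, 00-01*, 00-10*, 001-1*, 0011-, 01-11, 011-1*, 1-000*, 1-001*, 1-101*, 1-110, 10-01*, 10-10*, 100-0, 1000-*, 11-00*, 11-01*, 1100-*, 111-0*, 111-1*, 1110-*, 1111-*
[col 2] --101, -0-01, -0-10, -11-1, 0-1-1, 1--01, 1-00-, 11-0-, 111--
Prime implicants: --101, -0-01, -0-10, -1000, -11-1, 0-1-1, 0011-, 01-11, 1--01, 1-00-, 1-110, 100-0, 11-0-, 111--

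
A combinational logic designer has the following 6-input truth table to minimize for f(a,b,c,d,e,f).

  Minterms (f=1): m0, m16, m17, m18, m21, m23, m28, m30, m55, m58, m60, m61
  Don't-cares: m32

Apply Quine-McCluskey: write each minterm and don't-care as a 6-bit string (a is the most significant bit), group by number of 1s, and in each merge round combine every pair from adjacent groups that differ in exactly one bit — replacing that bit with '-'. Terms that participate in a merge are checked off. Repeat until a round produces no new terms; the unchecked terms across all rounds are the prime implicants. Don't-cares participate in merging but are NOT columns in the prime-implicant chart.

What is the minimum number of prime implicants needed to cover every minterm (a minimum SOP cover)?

7

size-2^0 implicants → 000000(✓)  010000(✓)  010001(✓)  010010(✓)  010101(✓)  010111(✓)  011100(✓)  011110(✓)  100000(✓)  110111(✓)  111010  111100(✓)  111101(✓)
size-2^1 implicants → -00000  -10111  -11100  0-0000  010-01  0100-0  01000-  0101-1  0111-0  11110-
Unchecked terms (primes): -00000, -10111, -11100, 0-0000, 010-01, 0100-0, 01000-, 0101-1, 0111-0, 111010, 11110-
Minterm coverage:
  m0 ⊆ -00000,0-0000
  m16 ⊆ 0-0000,0100-0,01000-
  m17 ⊆ 010-01,01000-
  m18 ⊆ 0100-0 [E]
  m21 ⊆ 010-01,0101-1
  m23 ⊆ -10111,0101-1
  m28 ⊆ -11100,0111-0
  m30 ⊆ 0111-0 [E]
  m55 ⊆ -10111 [E]
  m58 ⊆ 111010 [E]
  m60 ⊆ -11100,11110-
  m61 ⊆ 11110- [E]
E = {-10111, 0100-0, 0111-0, 111010, 11110-}
Petrick residual → -00000, 010-01
Cover = b'c'd'e'f' + bc'def + a'bc'e'f + a'bc'd'f' + a'bcdf' + abcd'ef' + abcde'  |cover|=7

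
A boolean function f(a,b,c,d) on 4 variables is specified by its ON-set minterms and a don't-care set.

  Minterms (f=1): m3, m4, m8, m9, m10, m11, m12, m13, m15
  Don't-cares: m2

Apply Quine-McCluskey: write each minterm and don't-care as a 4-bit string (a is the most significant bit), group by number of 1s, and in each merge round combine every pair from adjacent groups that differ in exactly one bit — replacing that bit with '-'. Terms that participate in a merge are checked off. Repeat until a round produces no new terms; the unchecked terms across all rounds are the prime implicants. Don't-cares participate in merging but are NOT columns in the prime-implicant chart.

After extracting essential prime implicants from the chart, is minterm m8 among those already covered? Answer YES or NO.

NO

Round 0: 0010✓ 0011✓ 0100✓ 1000✓ 1001✓ 1010✓ 1011✓ 1100✓ 1101✓ 1111✓
Round 1: -010✓ -011✓ -100 001-✓ 1-00✓ 1-01✓ 1-11✓ 10-0✓ 10-1✓ 100-✓ 101-✓ 11-1✓ 110-✓
Round 2: -01- 1--1 1-0- 10--
PIs = {-01-, -100, 1--1, 1-0-, 10--}
Coverage chart:
  m3: -01- ←essential
  m4: -100 ←essential
  m8: 1-0-,10--
  m9: 1--1,1-0-,10--
  m10: -01-,10--
  m11: -01-,1--1,10--
  m12: -100,1-0-
  m13: 1--1,1-0-
  m15: 1--1 ←essential
Essential: -01-, -100, 1--1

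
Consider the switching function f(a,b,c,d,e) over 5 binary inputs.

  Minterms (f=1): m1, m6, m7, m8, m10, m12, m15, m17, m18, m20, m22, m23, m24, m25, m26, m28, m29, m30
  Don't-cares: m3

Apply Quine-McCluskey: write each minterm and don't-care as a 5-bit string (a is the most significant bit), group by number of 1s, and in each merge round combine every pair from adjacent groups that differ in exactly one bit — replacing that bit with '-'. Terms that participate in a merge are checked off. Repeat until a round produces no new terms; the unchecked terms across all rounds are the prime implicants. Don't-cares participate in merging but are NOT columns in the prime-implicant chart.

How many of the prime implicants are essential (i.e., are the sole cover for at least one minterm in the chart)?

7

[col 0] 00001*, 00011*, 00110*, 00111*, 01000*, 01010*, 01100*, 01111*, 10001*, 10010*, 10100*, 10110*, 10111*, 11000*, 11001*, 11010*, 11100*, 11101*, 11110*
[col 1] -0001, -0110*, -0111*, -1000*, -1010*, -1100*, 0-111, 00-11, 000-1, 0011-*, 01-00*, 010-0*, 1-001, 1-010*, 1-100*, 1-110*, 10-10*, 101-0*, 1011-*, 11-00*, 11-01*, 11-10*, 110-0*, 1100-*, 111-0*, 1110-*
[col 2] -011-, -1-00, -10-0, 1--10, 1-1-0, 11--0, 11-0-
Prime implicants: -0001, -011-, -1-00, -10-0, 0-111, 00-11, 000-1, 1--10, 1-001, 1-1-0, 11--0, 11-0-
PI chart (minterm → PIs covering it):
  1 | -0001,000-1
  6 | -011-  (sole → essential)
  7 | -011-,0-111,00-11
  8 | -1-00,-10-0
  10 | -10-0  (sole → essential)
  12 | -1-00  (sole → essential)
  15 | 0-111  (sole → essential)
  17 | -0001,1-001
  18 | 1--10  (sole → essential)
  20 | 1-1-0  (sole → essential)
  22 | -011-,1--10,1-1-0
  23 | -011-  (sole → essential)
  24 | -1-00,-10-0,11--0,11-0-
  25 | 1-001,11-0-
  26 | -10-0,1--10,11--0
  28 | -1-00,1-1-0,11--0,11-0-
  29 | 11-0-  (sole → essential)
  30 | 1--10,1-1-0,11--0
Essential prime implicants: -011-, -1-00, -10-0, 0-111, 1--10, 1-1-0, 11-0-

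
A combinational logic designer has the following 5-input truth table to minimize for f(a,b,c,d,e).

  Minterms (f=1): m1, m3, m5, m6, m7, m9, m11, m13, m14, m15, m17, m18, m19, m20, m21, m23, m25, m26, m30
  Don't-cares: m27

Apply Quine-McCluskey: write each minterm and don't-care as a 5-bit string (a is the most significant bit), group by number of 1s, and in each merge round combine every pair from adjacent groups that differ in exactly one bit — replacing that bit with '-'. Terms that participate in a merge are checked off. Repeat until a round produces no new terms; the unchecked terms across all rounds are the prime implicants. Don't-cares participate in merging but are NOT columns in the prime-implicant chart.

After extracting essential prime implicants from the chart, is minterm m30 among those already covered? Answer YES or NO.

NO

size-2^0 implicants → 00001(✓)  00011(✓)  00101(✓)  00110(✓)  00111(✓)  01001(✓)  01011(✓)  01101(✓)  01110(✓)  01111(✓)  10001(✓)  10010(✓)  10011(✓)  10100(✓)  10101(✓)  10111(✓)  11001(✓)  11010(✓)  11011(✓)  11110(✓)
size-2^1 implicants → -0001(✓)  -0011(✓)  -0101(✓)  -0111(✓)  -1001(✓)  -1011(✓)  -1110  0-001(✓)  0-011(✓)  0-101(✓)  0-110(✓)  0-111(✓)  00-01(✓)  00-11(✓)  000-1(✓)  001-1(✓)  0011-(✓)  01-01(✓)  01-11(✓)  010-1(✓)  011-1(✓)  0111-(✓)  1-001(✓)  1-010(✓)  1-011(✓)  10-01(✓)  10-11(✓)  100-1(✓)  1001-(✓)  101-1(✓)  1010-  11-10  110-1(✓)  1101-(✓)
size-2^2 implicants → --001(✓)  --011(✓)  -0-01(✓)  -0-11(✓)  -00-1(✓)  -01-1(✓)  -10-1(✓)  0--01(✓)  0--11(✓)  0-0-1(✓)  0-1-1(✓)  0-11-  00--1(✓)  01--1(✓)  1-0-1(✓)  1-01-  10--1(✓)
size-2^3 implicants → --0-1  -0--1  0---1
Unchecked terms (primes): --0-1, -0--1, -1110, 0---1, 0-11-, 1-01-, 1010-, 11-10
Minterm coverage:
  m1 ⊆ --0-1,-0--1,0---1
  m3 ⊆ --0-1,-0--1,0---1
  m5 ⊆ -0--1,0---1
  m6 ⊆ 0-11- [E]
  m7 ⊆ -0--1,0---1,0-11-
  m9 ⊆ --0-1,0---1
  m11 ⊆ --0-1,0---1
  m13 ⊆ 0---1 [E]
  m14 ⊆ -1110,0-11-
  m15 ⊆ 0---1,0-11-
  m17 ⊆ --0-1,-0--1
  m18 ⊆ 1-01- [E]
  m19 ⊆ --0-1,-0--1,1-01-
  m20 ⊆ 1010- [E]
  m21 ⊆ -0--1,1010-
  m23 ⊆ -0--1 [E]
  m25 ⊆ --0-1 [E]
  m26 ⊆ 1-01-,11-10
  m30 ⊆ -1110,11-10
E = {--0-1, -0--1, 0---1, 0-11-, 1-01-, 1010-}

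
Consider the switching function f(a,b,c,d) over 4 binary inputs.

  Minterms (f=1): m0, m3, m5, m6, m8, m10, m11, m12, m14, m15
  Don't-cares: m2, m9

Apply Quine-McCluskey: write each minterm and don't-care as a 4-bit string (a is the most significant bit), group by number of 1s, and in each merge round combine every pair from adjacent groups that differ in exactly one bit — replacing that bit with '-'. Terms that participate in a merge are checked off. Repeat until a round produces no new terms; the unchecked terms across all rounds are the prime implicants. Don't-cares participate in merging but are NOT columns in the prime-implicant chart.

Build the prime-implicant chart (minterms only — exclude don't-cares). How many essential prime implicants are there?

size-2^0 implicants → 0000(✓)  0010(✓)  0011(✓)  0101  0110(✓)  1000(✓)  1001(✓)  1010(✓)  1011(✓)  1100(✓)  1110(✓)  1111(✓)
size-2^1 implicants → -000(✓)  -010(✓)  -011(✓)  -110(✓)  0-10(✓)  00-0(✓)  001-(✓)  1-00(✓)  1-10(✓)  1-11(✓)  10-0(✓)  10-1(✓)  100-(✓)  101-(✓)  11-0(✓)  111-(✓)
size-2^2 implicants → --10  -0-0  -01-  1--0  1-1-  10--
Unchecked terms (primes): --10, -0-0, -01-, 0101, 1--0, 1-1-, 10--
Minterm coverage:
  m0 ⊆ -0-0 [E]
  m3 ⊆ -01- [E]
  m5 ⊆ 0101 [E]
  m6 ⊆ --10 [E]
  m8 ⊆ -0-0,1--0,10--
  m10 ⊆ --10,-0-0,-01-,1--0,1-1-,10--
  m11 ⊆ -01-,1-1-,10--
  m12 ⊆ 1--0 [E]
  m14 ⊆ --10,1--0,1-1-
  m15 ⊆ 1-1- [E]
E = {--10, -0-0, -01-, 0101, 1--0, 1-1-}

6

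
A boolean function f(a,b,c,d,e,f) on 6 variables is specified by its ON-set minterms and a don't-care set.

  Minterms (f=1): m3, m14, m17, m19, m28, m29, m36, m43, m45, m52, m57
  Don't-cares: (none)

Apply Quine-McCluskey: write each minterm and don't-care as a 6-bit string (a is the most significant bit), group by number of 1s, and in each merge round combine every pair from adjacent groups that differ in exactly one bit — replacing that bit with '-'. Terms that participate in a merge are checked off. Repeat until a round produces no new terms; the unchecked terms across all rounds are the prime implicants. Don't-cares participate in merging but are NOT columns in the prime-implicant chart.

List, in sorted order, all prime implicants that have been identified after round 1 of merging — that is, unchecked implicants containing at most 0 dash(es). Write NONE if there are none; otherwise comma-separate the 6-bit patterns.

001110, 101011, 101101, 111001

Round 0: 000011✓ 001110 010001✓ 010011✓ 011100✓ 011101✓ 100100✓ 101011 101101 110100✓ 111001
Round 1: 0-0011 0100-1 01110- 1-0100
PIs = {0-0011, 001110, 0100-1, 01110-, 1-0100, 101011, 101101, 111001}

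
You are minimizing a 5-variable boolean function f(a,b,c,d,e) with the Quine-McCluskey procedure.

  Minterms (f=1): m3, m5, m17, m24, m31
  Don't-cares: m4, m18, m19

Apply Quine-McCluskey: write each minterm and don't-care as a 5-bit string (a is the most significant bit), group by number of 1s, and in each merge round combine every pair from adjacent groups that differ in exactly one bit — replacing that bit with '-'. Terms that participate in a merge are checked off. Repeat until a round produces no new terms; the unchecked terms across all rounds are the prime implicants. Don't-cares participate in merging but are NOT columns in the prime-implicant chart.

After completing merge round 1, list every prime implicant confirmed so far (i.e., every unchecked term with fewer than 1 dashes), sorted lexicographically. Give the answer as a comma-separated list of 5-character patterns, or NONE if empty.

11000, 11111

size-2^0 implicants → 00011(✓)  00100(✓)  00101(✓)  10001(✓)  10010(✓)  10011(✓)  11000  11111
size-2^1 implicants → -0011  0010-  100-1  1001-
Unchecked terms (primes): -0011, 0010-, 100-1, 1001-, 11000, 11111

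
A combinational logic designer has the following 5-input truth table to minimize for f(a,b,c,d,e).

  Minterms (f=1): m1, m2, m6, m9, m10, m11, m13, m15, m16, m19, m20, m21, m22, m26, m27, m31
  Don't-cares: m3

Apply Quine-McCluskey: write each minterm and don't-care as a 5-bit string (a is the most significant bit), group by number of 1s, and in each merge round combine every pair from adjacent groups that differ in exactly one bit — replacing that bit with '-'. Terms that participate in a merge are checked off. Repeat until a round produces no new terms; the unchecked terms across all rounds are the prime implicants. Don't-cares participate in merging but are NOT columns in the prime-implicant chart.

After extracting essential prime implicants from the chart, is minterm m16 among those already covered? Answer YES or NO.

Round 0: 00001✓ 00010✓ 00011✓ 00110✓ 01001✓ 01010✓ 01011✓ 01101✓ 01111✓ 10000✓ 10011✓ 10100✓ 10101✓ 10110✓ 11010✓ 11011✓ 11111✓
Round 1: -0011✓ -0110 -1010✓ -1011✓ -1111✓ 0-001✓ 0-010✓ 0-011✓ 00-10 000-1✓ 0001-✓ 01-01✓ 01-11✓ 010-1✓ 0101-✓ 011-1✓ 1-011✓ 10-00 101-0 1010- 11-11✓ 1101-✓
Round 2: --011 -1-11 -101- 0-0-1 0-01- 01--1
PIs = {--011, -0110, -1-11, -101-, 0-0-1, 0-01-, 00-10, 01--1, 10-00, 101-0, 1010-}
Coverage chart:
  m1: 0-0-1 ←essential
  m2: 0-01-,00-10
  m6: -0110,00-10
  m9: 0-0-1,01--1
  m10: -101-,0-01-
  m11: --011,-1-11,-101-,0-0-1,0-01-,01--1
  m13: 01--1 ←essential
  m15: -1-11,01--1
  m16: 10-00 ←essential
  m19: --011 ←essential
  m20: 10-00,101-0,1010-
  m21: 1010- ←essential
  m22: -0110,101-0
  m26: -101- ←essential
  m27: --011,-1-11,-101-
  m31: -1-11 ←essential
Essential: --011, -1-11, -101-, 0-0-1, 01--1, 10-00, 1010-

YES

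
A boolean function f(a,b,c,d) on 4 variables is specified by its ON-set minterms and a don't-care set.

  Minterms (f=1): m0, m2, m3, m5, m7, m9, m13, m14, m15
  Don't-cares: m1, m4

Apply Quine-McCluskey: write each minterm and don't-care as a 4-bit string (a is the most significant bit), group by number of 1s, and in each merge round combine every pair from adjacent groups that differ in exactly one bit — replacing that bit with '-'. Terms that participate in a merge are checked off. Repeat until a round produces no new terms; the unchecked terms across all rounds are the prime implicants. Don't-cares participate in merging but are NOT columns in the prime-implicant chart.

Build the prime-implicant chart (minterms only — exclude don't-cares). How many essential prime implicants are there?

3

Round 0: 0000✓ 0001✓ 0010✓ 0011✓ 0100✓ 0101✓ 0111✓ 1001✓ 1101✓ 1110✓ 1111✓
Round 1: -001✓ -101✓ -111✓ 0-00✓ 0-01✓ 0-11✓ 00-0✓ 00-1✓ 000-✓ 001-✓ 01-1✓ 010-✓ 1-01✓ 11-1✓ 111-
Round 2: --01 -1-1 0--1 0-0- 00--
PIs = {--01, -1-1, 0--1, 0-0-, 00--, 111-}
Coverage chart:
  m0: 0-0-,00--
  m2: 00-- ←essential
  m3: 0--1,00--
  m5: --01,-1-1,0--1,0-0-
  m7: -1-1,0--1
  m9: --01 ←essential
  m13: --01,-1-1
  m14: 111- ←essential
  m15: -1-1,111-
Essential: --01, 00--, 111-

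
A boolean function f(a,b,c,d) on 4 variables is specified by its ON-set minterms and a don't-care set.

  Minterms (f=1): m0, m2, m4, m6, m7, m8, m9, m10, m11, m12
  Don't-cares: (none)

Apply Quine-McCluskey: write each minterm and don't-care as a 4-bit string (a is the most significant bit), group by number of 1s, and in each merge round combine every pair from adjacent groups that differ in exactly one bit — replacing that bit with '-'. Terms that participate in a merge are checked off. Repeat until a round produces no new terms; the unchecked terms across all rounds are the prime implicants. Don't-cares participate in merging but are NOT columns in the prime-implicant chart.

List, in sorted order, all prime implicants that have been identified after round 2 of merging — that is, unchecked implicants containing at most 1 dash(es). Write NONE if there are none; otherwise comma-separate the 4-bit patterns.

011-

size-2^0 implicants → 0000(✓)  0010(✓)  0100(✓)  0110(✓)  0111(✓)  1000(✓)  1001(✓)  1010(✓)  1011(✓)  1100(✓)
size-2^1 implicants → -000(✓)  -010(✓)  -100(✓)  0-00(✓)  0-10(✓)  00-0(✓)  01-0(✓)  011-  1-00(✓)  10-0(✓)  10-1(✓)  100-(✓)  101-(✓)
size-2^2 implicants → --00  -0-0  0--0  10--
Unchecked terms (primes): --00, -0-0, 0--0, 011-, 10--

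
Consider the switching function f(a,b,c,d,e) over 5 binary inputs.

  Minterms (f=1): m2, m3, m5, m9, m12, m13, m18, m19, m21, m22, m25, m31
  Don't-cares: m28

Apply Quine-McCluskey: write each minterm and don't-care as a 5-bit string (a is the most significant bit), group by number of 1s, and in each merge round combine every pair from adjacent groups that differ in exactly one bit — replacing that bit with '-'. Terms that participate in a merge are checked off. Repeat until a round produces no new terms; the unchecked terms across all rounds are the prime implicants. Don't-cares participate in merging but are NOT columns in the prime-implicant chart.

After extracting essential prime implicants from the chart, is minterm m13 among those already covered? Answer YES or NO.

[col 0] 00010*, 00011*, 00101*, 01001*, 01100*, 01101*, 10010*, 10011*, 10101*, 10110*, 11001*, 11100*, 11111
[col 1] -0010*, -0011*, -0101, -1001, -1100, 0-101, 0001-*, 01-01, 0110-, 10-10, 1001-*
[col 2] -001-
Prime implicants: -001-, -0101, -1001, -1100, 0-101, 01-01, 0110-, 10-10, 11111
PI chart (minterm → PIs covering it):
  2 | -001-  (sole → essential)
  3 | -001-  (sole → essential)
  5 | -0101,0-101
  9 | -1001,01-01
  12 | -1100,0110-
  13 | 0-101,01-01,0110-
  18 | -001-,10-10
  19 | -001-  (sole → essential)
  21 | -0101  (sole → essential)
  22 | 10-10  (sole → essential)
  25 | -1001  (sole → essential)
  31 | 11111  (sole → essential)
Essential prime implicants: -001-, -0101, -1001, 10-10, 11111

NO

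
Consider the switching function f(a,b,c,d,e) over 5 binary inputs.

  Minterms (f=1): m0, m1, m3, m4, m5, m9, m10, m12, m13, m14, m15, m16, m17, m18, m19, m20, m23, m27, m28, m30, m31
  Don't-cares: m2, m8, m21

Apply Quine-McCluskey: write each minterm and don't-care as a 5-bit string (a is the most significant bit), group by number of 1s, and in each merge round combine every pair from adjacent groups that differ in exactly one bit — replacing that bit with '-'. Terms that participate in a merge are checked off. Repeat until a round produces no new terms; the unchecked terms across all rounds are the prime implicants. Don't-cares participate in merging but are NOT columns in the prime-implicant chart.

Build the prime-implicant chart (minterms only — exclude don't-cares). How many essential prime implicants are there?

size-2^0 implicants → 00000(✓)  00001(✓)  00010(✓)  00011(✓)  00100(✓)  00101(✓)  01000(✓)  01001(✓)  01010(✓)  01100(✓)  01101(✓)  01110(✓)  01111(✓)  10000(✓)  10001(✓)  10010(✓)  10011(✓)  10100(✓)  10101(✓)  10111(✓)  11011(✓)  11100(✓)  11110(✓)  11111(✓)
size-2^1 implicants → -0000(✓)  -0001(✓)  -0010(✓)  -0011(✓)  -0100(✓)  -0101(✓)  -1100(✓)  -1110(✓)  -1111(✓)  0-000(✓)  0-001(✓)  0-010(✓)  0-100(✓)  0-101(✓)  00-00(✓)  00-01(✓)  000-0(✓)  000-1(✓)  0000-(✓)  0001-(✓)  0010-(✓)  01-00(✓)  01-01(✓)  01-10(✓)  010-0(✓)  0100-(✓)  011-0(✓)  011-1(✓)  0110-(✓)  0111-(✓)  1-011(✓)  1-100(✓)  1-111(✓)  10-00(✓)  10-01(✓)  10-11(✓)  100-0(✓)  100-1(✓)  1000-(✓)  1001-(✓)  101-1(✓)  1010-(✓)  11-11(✓)  111-0(✓)  1111-(✓)
size-2^2 implicants → --100  -0-00(✓)  -0-01(✓)  -00-0(✓)  -00-1(✓)  -000-(✓)  -001-(✓)  -010-(✓)  -11-0  -111-  0--00(✓)  0--01(✓)  0-0-0  0-00-(✓)  0-10-(✓)  00-0-(✓)  000--(✓)  01--0  01-0-(✓)  011--  1--11  10--1  10-0-(✓)  100--(✓)
size-2^3 implicants → -0-0-  -00--  0--0-
Unchecked terms (primes): --100, -0-0-, -00--, -11-0, -111-, 0--0-, 0-0-0, 01--0, 011--, 1--11, 10--1
Minterm coverage:
  m0 ⊆ -0-0-,-00--,0--0-,0-0-0
  m1 ⊆ -0-0-,-00--,0--0-
  m3 ⊆ -00-- [E]
  m4 ⊆ --100,-0-0-,0--0-
  m5 ⊆ -0-0-,0--0-
  m9 ⊆ 0--0- [E]
  m10 ⊆ 0-0-0,01--0
  m12 ⊆ --100,-11-0,0--0-,01--0,011--
  m13 ⊆ 0--0-,011--
  m14 ⊆ -11-0,-111-,01--0,011--
  m15 ⊆ -111-,011--
  m16 ⊆ -0-0-,-00--
  m17 ⊆ -0-0-,-00--,10--1
  m18 ⊆ -00-- [E]
  m19 ⊆ -00--,1--11,10--1
  m20 ⊆ --100,-0-0-
  m23 ⊆ 1--11,10--1
  m27 ⊆ 1--11 [E]
  m28 ⊆ --100,-11-0
  m30 ⊆ -11-0,-111-
  m31 ⊆ -111-,1--11
E = {-00--, 0--0-, 1--11}

3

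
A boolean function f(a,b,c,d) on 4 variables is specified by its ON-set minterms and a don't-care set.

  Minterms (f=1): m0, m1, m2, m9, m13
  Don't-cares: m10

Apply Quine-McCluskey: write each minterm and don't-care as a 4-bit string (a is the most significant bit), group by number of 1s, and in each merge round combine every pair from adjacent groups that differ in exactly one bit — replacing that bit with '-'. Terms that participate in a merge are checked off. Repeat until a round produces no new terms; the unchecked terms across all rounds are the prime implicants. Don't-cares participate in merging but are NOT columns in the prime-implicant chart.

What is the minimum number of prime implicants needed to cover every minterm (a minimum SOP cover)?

3

size-2^0 implicants → 0000(✓)  0001(✓)  0010(✓)  1001(✓)  1010(✓)  1101(✓)
size-2^1 implicants → -001  -010  00-0  000-  1-01
Unchecked terms (primes): -001, -010, 00-0, 000-, 1-01
Minterm coverage:
  m0 ⊆ 00-0,000-
  m1 ⊆ -001,000-
  m2 ⊆ -010,00-0
  m9 ⊆ -001,1-01
  m13 ⊆ 1-01 [E]
E = {1-01}
Petrick residual → -001, 00-0
Cover = b'c'd + a'b'd' + ac'd  |cover|=3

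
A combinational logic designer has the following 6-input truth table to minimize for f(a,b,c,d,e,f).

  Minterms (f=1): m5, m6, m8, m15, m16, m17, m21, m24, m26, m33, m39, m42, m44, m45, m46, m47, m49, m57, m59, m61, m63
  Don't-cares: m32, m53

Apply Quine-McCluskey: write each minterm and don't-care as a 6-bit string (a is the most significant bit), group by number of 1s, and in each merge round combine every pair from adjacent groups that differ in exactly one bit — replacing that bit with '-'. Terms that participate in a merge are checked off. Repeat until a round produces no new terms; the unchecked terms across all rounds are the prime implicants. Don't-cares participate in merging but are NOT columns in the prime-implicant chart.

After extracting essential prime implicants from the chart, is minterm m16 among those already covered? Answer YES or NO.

size-2^0 implicants → 000101(✓)  000110  001000(✓)  001111(✓)  010000(✓)  010001(✓)  010101(✓)  011000(✓)  011010(✓)  100000(✓)  100001(✓)  100111(✓)  101010(✓)  101100(✓)  101101(✓)  101110(✓)  101111(✓)  110001(✓)  110101(✓)  111001(✓)  111011(✓)  111101(✓)  111111(✓)
size-2^1 implicants → -01111  -10001(✓)  -10101(✓)  0-0101  0-1000  01-000  010-01(✓)  01000-  0110-0  1-0001  1-1101(✓)  1-1111(✓)  10-111  10000-  101-10  1011-0(✓)  1011-1(✓)  10110-(✓)  10111-(✓)  11-001(✓)  11-101(✓)  110-01(✓)  111-01(✓)  111-11(✓)  1110-1(✓)  1111-1(✓)
size-2^2 implicants → -10-01  1-11-1  1011--  11--01  111--1
Unchecked terms (primes): -01111, -10-01, 0-0101, 0-1000, 000110, 01-000, 01000-, 0110-0, 1-0001, 1-11-1, 10-111, 10000-, 101-10, 1011--, 11--01, 111--1
Minterm coverage:
  m5 ⊆ 0-0101 [E]
  m6 ⊆ 000110 [E]
  m8 ⊆ 0-1000 [E]
  m15 ⊆ -01111 [E]
  m16 ⊆ 01-000,01000-
  m17 ⊆ -10-01,01000-
  m21 ⊆ -10-01,0-0101
  m24 ⊆ 0-1000,01-000,0110-0
  m26 ⊆ 0110-0 [E]
  m33 ⊆ 1-0001,10000-
  m39 ⊆ 10-111 [E]
  m42 ⊆ 101-10 [E]
  m44 ⊆ 1011-- [E]
  m45 ⊆ 1-11-1,1011--
  m46 ⊆ 101-10,1011--
  m47 ⊆ -01111,1-11-1,10-111,1011--
  m49 ⊆ -10-01,1-0001,11--01
  m57 ⊆ 11--01,111--1
  m59 ⊆ 111--1 [E]
  m61 ⊆ 1-11-1,11--01,111--1
  m63 ⊆ 1-11-1,111--1
E = {-01111, 0-0101, 0-1000, 000110, 0110-0, 10-111, 101-10, 1011--, 111--1}

NO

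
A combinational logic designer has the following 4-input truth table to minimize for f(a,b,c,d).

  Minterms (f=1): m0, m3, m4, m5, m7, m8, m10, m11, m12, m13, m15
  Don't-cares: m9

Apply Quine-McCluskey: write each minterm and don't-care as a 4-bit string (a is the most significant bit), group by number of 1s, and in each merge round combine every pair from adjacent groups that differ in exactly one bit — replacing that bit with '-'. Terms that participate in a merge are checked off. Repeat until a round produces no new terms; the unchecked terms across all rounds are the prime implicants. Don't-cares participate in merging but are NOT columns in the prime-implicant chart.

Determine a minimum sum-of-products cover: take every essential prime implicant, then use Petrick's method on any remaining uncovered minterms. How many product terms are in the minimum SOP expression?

Round 0: 0000✓ 0011✓ 0100✓ 0101✓ 0111✓ 1000✓ 1001✓ 1010✓ 1011✓ 1100✓ 1101✓ 1111✓
Round 1: -000✓ -011✓ -100✓ -101✓ -111✓ 0-00✓ 0-11✓ 01-1✓ 010-✓ 1-00✓ 1-01✓ 1-11✓ 10-0✓ 10-1✓ 100-✓ 101-✓ 11-1✓ 110-✓
Round 2: --00 --11 -1-1 -10- 1--1 1-0- 10--
PIs = {--00, --11, -1-1, -10-, 1--1, 1-0-, 10--}
Coverage chart:
  m0: --00 ←essential
  m3: --11 ←essential
  m4: --00,-10-
  m5: -1-1,-10-
  m7: --11,-1-1
  m8: --00,1-0-,10--
  m10: 10-- ←essential
  m11: --11,1--1,10--
  m12: --00,-10-,1-0-
  m13: -1-1,-10-,1--1,1-0-
  m15: --11,-1-1,1--1
Essential: --00, --11, 10--
Petrick residual → -1-1
Min cover (4 terms): c'd' + cd + bd + ab'

4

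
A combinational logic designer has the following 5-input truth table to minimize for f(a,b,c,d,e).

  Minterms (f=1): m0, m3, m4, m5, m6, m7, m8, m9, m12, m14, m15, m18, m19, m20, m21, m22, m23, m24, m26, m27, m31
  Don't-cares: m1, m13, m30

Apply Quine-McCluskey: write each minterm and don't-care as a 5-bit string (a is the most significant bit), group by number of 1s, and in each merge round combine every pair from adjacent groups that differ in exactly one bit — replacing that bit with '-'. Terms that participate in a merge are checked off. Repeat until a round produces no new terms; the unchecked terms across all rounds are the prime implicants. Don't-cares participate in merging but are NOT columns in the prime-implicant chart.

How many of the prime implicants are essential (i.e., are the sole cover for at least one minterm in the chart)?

[col 0] 00000*, 00001*, 00011*, 00100*, 00101*, 00110*, 00111*, 01000*, 01001*, 01100*, 01101*, 01110*, 01111*, 10010*, 10011*, 10100*, 10101*, 10110*, 10111*, 11000*, 11010*, 11011*, 11110*, 11111*
[col 1] -0011*, -0100*, -0101*, -0110*, -0111*, -1000, -1110*, -1111*, 0-000*, 0-001*, 0-100*, 0-101*, 0-110*, 0-111*, 00-00*, 00-01*, 00-11*, 000-1*, 0000-*, 001-0*, 001-1*, 0010-*, 0011-*, 01-00*, 01-01*, 0100-*, 011-0*, 011-1*, 0110-*, 0111-*, 1-010*, 1-011*, 1-110*, 1-111*, 10-10*, 10-11*, 1001-*, 101-0*, 101-1*, 1010-*, 1011-*, 11-10*, 11-11*, 110-0, 1101-*, 1111-*
[col 2] --110*, --111*, -0-11, -01-0*, -01-1*, -010-*, -011-*, -111-*, 0--00*, 0--01*, 0-00-*, 0-1-0*, 0-1-1*, 0-10-*, 0-11-*, 00--1, 00-0-*, 001--*, 01-0-*, 011--*, 1--10*, 1--11*, 1-01-*, 1-11-*, 10-1-*, 101--*, 11-1-*
[col 3] --11-, -01--, 0--0-, 0-1--, 1--1-
Prime implicants: --11-, -0-11, -01--, -1000, 0--0-, 0-1--, 00--1, 1--1-, 110-0
PI chart (minterm → PIs covering it):
  0 | 0--0-  (sole → essential)
  3 | -0-11,00--1
  4 | -01--,0--0-,0-1--
  5 | -01--,0--0-,0-1--,00--1
  6 | --11-,-01--,0-1--
  7 | --11-,-0-11,-01--,0-1--,00--1
  8 | -1000,0--0-
  9 | 0--0-  (sole → essential)
  12 | 0--0-,0-1--
  14 | --11-,0-1--
  15 | --11-,0-1--
  18 | 1--1-  (sole → essential)
  19 | -0-11,1--1-
  20 | -01--  (sole → essential)
  21 | -01--  (sole → essential)
  22 | --11-,-01--,1--1-
  23 | --11-,-0-11,-01--,1--1-
  24 | -1000,110-0
  26 | 1--1-,110-0
  27 | 1--1-  (sole → essential)
  31 | --11-,1--1-
Essential prime implicants: -01--, 0--0-, 1--1-

3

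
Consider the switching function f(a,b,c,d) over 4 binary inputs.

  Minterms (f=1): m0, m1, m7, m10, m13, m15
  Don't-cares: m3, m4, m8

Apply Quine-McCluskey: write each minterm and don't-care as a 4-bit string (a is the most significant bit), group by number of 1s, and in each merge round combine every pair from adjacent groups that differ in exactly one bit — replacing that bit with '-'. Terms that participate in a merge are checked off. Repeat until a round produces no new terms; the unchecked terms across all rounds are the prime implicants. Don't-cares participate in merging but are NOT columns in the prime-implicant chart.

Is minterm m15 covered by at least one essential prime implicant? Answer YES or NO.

size-2^0 implicants → 0000(✓)  0001(✓)  0011(✓)  0100(✓)  0111(✓)  1000(✓)  1010(✓)  1101(✓)  1111(✓)
size-2^1 implicants → -000  -111  0-00  0-11  00-1  000-  10-0  11-1
Unchecked terms (primes): -000, -111, 0-00, 0-11, 00-1, 000-, 10-0, 11-1
Minterm coverage:
  m0 ⊆ -000,0-00,000-
  m1 ⊆ 00-1,000-
  m7 ⊆ -111,0-11
  m10 ⊆ 10-0 [E]
  m13 ⊆ 11-1 [E]
  m15 ⊆ -111,11-1
E = {10-0, 11-1}

YES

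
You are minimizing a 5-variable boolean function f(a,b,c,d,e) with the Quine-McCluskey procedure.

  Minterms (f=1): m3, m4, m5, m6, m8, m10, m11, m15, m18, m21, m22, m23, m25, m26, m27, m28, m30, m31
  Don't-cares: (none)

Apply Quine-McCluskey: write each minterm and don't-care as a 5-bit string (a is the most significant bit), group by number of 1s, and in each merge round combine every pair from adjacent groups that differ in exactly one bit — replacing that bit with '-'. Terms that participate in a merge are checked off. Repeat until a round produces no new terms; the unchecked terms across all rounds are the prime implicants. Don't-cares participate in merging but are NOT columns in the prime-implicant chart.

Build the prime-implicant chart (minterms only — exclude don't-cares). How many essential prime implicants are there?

6

[col 0] 00011*, 00100*, 00101*, 00110*, 01000*, 01010*, 01011*, 01111*, 10010*, 10101*, 10110*, 10111*, 11001*, 11010*, 11011*, 11100*, 11110*, 11111*
[col 1] -0101, -0110, -1010*, -1011*, -1111*, 0-011, 001-0, 0010-, 01-11*, 010-0, 0101-*, 1-010*, 1-110*, 1-111*, 10-10*, 101-1, 1011-*, 11-10*, 11-11*, 110-1, 1101-*, 111-0, 1111-*
[col 2] -1-11, -101-, 1--10, 1-11-, 11-1-
Prime implicants: -0101, -0110, -1-11, -101-, 0-011, 001-0, 0010-, 010-0, 1--10, 1-11-, 101-1, 11-1-, 110-1, 111-0
PI chart (minterm → PIs covering it):
  3 | 0-011  (sole → essential)
  4 | 001-0,0010-
  5 | -0101,0010-
  6 | -0110,001-0
  8 | 010-0  (sole → essential)
  10 | -101-,010-0
  11 | -1-11,-101-,0-011
  15 | -1-11  (sole → essential)
  18 | 1--10  (sole → essential)
  21 | -0101,101-1
  22 | -0110,1--10,1-11-
  23 | 1-11-,101-1
  25 | 110-1  (sole → essential)
  26 | -101-,1--10,11-1-
  27 | -1-11,-101-,11-1-,110-1
  28 | 111-0  (sole → essential)
  30 | 1--10,1-11-,11-1-,111-0
  31 | -1-11,1-11-,11-1-
Essential prime implicants: -1-11, 0-011, 010-0, 1--10, 110-1, 111-0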